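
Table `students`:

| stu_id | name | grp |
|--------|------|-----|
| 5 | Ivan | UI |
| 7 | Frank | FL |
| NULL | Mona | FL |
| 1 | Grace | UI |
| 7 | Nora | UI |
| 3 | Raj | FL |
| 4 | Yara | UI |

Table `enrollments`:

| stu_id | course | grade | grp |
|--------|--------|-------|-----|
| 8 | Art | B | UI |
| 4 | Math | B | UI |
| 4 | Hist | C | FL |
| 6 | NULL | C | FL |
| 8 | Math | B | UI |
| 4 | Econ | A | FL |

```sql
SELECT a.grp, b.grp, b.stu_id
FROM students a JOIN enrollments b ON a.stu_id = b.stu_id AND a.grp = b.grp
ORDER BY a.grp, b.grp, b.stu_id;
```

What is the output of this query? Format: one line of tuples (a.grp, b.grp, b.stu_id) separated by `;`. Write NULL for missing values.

(UI, UI, 4)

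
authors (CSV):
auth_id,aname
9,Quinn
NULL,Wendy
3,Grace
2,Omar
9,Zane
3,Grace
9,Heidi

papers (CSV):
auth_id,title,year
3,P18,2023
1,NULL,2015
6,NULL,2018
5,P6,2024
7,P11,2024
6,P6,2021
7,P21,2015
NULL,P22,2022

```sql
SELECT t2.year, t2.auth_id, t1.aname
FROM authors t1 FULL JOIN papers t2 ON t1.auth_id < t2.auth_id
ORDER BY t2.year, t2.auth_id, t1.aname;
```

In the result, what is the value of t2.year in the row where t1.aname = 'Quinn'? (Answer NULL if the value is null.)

NULL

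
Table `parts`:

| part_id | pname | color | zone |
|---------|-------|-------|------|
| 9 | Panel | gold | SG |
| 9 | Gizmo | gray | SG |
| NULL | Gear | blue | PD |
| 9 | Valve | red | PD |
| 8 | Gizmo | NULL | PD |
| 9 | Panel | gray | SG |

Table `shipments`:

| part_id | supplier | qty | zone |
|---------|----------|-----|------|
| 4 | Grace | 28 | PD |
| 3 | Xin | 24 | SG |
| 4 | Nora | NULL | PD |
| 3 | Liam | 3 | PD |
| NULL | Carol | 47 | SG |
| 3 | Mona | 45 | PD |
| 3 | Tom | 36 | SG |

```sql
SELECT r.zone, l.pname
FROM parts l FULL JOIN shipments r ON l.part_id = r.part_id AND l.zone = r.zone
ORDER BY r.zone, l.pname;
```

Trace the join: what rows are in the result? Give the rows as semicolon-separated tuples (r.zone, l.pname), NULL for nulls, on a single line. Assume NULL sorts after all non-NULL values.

(PD, NULL); (PD, NULL); (PD, NULL); (PD, NULL); (SG, NULL); (SG, NULL); (SG, NULL); (NULL, Gear); (NULL, Gizmo); (NULL, Gizmo); (NULL, Panel); (NULL, Panel); (NULL, Valve)

FULL OUTER JOIN keeps every row from both sides; unmatched rows get NULL for the other side's columns.
Matching on l.part_id = r.part_id AND l.zone = r.zone. A NULL in a compared column never satisfies the condition.
- l row (part_id=9, zone=SG): no match → kept, r columns NULL.
- l row (part_id=9, zone=SG): no match → kept, r columns NULL.
- l row (part_id=NULL, zone=PD): no match → kept, r columns NULL.
- l row (part_id=9, zone=PD): no match → kept, r columns NULL.
- l row (part_id=8, zone=PD): no match → kept, r columns NULL.
- l row (part_id=9, zone=SG): no match → kept, r columns NULL.
- plus 7 unmatched r row(s), each kept with NULL l columns.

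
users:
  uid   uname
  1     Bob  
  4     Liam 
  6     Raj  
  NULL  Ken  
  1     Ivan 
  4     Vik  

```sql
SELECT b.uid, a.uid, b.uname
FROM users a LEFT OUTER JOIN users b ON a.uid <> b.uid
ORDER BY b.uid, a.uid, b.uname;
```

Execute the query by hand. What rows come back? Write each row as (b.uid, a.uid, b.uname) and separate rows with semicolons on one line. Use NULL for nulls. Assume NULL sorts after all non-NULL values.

(1, 4, Bob); (1, 4, Bob); (1, 4, Ivan); (1, 4, Ivan); (1, 6, Bob); (1, 6, Ivan); (4, 1, Liam); (4, 1, Liam); (4, 1, Vik); (4, 1, Vik); (4, 6, Liam); (4, 6, Vik); (6, 1, Raj); (6, 1, Raj); (6, 4, Raj); (6, 4, Raj); (NULL, NULL, NULL)

LEFT JOIN keeps every row from `users a`; unmatched rows get NULL for `users b`'s columns.
Matching on a.uid <> b.uid. A NULL in a compared column never satisfies the condition.
- a row (uid=1): matches 3 b row(s) → 3 output row(s).
- a row (uid=4): matches 3 b row(s) → 3 output row(s).
- a row (uid=6): matches 4 b row(s) → 4 output row(s).
- a row (uid=NULL): no match → kept, b columns NULL.
- a row (uid=1): matches 3 b row(s) → 3 output row(s).
- a row (uid=4): matches 3 b row(s) → 3 output row(s).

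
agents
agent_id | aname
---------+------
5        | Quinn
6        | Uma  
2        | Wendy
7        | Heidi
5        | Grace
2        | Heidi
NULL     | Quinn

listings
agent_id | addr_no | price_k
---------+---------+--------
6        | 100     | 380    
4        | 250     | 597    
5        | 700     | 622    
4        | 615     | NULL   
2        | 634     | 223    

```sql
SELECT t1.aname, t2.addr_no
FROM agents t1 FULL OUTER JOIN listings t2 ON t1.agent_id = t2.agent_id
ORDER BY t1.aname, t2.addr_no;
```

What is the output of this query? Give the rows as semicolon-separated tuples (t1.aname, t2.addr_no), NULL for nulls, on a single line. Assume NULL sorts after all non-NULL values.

(Grace, 700); (Heidi, 634); (Heidi, NULL); (Quinn, 700); (Quinn, NULL); (Uma, 100); (Wendy, 634); (NULL, 250); (NULL, 615)

FULL OUTER JOIN keeps every row from both sides; unmatched rows get NULL for the other side's columns.
Matching on t1.agent_id = t2.agent_id. A NULL in a compared column never satisfies the condition.
Matched pairs: 5; unmatched t1 rows kept: 2; unmatched t2 rows kept: 2.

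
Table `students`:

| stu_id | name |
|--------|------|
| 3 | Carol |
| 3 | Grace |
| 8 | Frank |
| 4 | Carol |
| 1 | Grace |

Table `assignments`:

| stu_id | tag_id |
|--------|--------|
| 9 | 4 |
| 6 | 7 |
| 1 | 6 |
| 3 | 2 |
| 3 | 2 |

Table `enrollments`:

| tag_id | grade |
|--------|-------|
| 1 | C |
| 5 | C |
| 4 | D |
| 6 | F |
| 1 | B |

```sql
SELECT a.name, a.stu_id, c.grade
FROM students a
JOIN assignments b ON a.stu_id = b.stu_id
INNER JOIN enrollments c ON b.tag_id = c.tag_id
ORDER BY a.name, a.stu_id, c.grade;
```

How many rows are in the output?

1

Joins associate left-to-right: students INNER JOIN assignments on stu_id gives 5 intermediate row(s).
Then INNER JOIN `enrollments c` on tag_id: keep only rows whose b.tag_id appears in c.
Result: 1 row(s).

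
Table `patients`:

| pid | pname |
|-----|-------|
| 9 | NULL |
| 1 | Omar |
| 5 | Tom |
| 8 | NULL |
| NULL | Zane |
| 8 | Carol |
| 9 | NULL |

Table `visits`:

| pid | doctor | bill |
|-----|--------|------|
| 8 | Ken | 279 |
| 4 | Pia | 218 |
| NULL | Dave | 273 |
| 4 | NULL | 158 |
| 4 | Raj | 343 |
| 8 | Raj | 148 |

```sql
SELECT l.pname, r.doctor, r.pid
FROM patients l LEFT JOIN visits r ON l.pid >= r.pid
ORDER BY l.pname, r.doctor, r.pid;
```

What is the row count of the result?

LEFT JOIN keeps every row from `patients`; unmatched rows get NULL for `visits`'s columns.
Matching on l.pid >= r.pid. A NULL in a compared column never satisfies the condition.
Matched pairs: 23; unmatched l rows kept: 2.
Total: 23 matched + 2 padded = 25 rows.

25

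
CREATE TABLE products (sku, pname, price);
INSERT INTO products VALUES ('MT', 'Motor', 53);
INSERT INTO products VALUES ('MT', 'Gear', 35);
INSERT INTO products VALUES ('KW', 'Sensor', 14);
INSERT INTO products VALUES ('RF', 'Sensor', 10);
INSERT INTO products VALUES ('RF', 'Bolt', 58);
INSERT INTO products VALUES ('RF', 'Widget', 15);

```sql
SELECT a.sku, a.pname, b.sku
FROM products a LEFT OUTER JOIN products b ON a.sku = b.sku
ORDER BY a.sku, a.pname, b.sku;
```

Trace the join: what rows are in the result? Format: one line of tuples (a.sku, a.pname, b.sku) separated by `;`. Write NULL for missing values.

LEFT JOIN keeps every row from `products a`; unmatched rows get NULL for `products b`'s columns.
Matching on a.sku = b.sku.
- sku=MT: 2 matching b row(s), so 2 row(s) emitted.
- sku=MT: 2 matching b row(s), so 2 row(s) emitted.
- sku=KW: 1 matching b row(s), so 1 row(s) emitted.
- sku=RF: 3 matching b row(s), so 3 row(s) emitted.
- sku=RF: 3 matching b row(s), so 3 row(s) emitted.
- sku=RF: 3 matching b row(s), so 3 row(s) emitted.

(KW, Sensor, KW); (MT, Gear, MT); (MT, Gear, MT); (MT, Motor, MT); (MT, Motor, MT); (RF, Bolt, RF); (RF, Bolt, RF); (RF, Bolt, RF); (RF, Sensor, RF); (RF, Sensor, RF); (RF, Sensor, RF); (RF, Widget, RF); (RF, Widget, RF); (RF, Widget, RF)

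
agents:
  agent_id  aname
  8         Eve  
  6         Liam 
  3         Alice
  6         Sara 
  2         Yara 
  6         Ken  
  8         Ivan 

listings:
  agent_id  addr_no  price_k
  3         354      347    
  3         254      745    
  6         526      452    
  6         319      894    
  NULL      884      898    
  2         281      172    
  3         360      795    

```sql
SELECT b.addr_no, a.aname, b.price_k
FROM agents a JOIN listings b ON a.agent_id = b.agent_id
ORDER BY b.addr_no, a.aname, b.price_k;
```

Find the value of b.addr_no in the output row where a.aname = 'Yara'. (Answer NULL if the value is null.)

281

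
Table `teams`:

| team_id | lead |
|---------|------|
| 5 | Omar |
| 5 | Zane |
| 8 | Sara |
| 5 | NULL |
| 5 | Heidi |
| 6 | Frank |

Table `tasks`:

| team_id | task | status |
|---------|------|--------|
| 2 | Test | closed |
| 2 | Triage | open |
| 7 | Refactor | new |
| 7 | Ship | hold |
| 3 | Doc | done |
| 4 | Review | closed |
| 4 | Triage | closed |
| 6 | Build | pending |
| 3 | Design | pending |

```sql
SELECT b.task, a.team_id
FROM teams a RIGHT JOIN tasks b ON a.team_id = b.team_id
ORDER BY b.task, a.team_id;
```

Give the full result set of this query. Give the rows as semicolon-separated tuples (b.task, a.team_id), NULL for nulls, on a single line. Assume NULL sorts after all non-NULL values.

RIGHT JOIN keeps every row from `tasks`; unmatched rows get NULL for `teams`'s columns.
Matching on a.team_id = b.team_id.
- team_id=5: no matching b row.
- team_id=5: no matching b row.
- team_id=8: no matching b row.
- team_id=5: no matching b row.
- team_id=5: no matching b row.
- team_id=6: 1 matching b row(s), so 1 row(s) emitted.
- plus 8 unmatched b row(s), each kept with NULL a columns.
After projecting and ordering:
b.task | a.team_id
Build | 6
Design | NULL
Doc | NULL
Refactor | NULL
Review | NULL
Ship | NULL
Test | NULL
Triage | NULL
Triage | NULL

(Build, 6); (Design, NULL); (Doc, NULL); (Refactor, NULL); (Review, NULL); (Ship, NULL); (Test, NULL); (Triage, NULL); (Triage, NULL)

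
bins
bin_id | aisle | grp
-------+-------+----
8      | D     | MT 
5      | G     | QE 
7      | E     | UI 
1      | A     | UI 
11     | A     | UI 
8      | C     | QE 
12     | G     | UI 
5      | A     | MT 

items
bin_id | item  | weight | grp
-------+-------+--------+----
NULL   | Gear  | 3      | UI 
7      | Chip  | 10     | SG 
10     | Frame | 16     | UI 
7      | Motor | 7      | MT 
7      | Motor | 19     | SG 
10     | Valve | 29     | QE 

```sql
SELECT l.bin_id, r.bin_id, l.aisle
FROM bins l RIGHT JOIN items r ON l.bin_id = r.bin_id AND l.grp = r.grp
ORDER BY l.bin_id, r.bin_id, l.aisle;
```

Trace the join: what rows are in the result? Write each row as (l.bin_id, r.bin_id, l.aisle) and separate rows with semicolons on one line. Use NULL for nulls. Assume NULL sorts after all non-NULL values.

(NULL, 7, NULL); (NULL, 7, NULL); (NULL, 7, NULL); (NULL, 10, NULL); (NULL, 10, NULL); (NULL, NULL, NULL)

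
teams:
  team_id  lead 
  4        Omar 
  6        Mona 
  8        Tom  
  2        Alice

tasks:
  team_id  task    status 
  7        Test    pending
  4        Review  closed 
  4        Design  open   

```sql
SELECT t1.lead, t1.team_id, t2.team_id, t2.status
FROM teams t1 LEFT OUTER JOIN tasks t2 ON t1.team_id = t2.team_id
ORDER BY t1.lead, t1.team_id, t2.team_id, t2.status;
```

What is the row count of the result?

5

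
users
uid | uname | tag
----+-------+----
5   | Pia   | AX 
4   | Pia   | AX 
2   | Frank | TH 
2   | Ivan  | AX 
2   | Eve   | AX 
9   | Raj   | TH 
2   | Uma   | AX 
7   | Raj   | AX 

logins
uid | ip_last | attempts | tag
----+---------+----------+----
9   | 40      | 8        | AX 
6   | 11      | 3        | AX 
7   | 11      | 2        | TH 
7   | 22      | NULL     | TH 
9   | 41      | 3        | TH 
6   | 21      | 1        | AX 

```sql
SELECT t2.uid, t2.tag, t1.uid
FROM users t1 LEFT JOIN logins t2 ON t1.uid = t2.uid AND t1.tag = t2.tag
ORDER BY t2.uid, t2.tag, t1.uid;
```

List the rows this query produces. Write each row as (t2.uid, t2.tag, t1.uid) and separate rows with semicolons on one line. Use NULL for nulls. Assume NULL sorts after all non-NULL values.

(9, TH, 9); (NULL, NULL, 2); (NULL, NULL, 2); (NULL, NULL, 2); (NULL, NULL, 2); (NULL, NULL, 4); (NULL, NULL, 5); (NULL, NULL, 7)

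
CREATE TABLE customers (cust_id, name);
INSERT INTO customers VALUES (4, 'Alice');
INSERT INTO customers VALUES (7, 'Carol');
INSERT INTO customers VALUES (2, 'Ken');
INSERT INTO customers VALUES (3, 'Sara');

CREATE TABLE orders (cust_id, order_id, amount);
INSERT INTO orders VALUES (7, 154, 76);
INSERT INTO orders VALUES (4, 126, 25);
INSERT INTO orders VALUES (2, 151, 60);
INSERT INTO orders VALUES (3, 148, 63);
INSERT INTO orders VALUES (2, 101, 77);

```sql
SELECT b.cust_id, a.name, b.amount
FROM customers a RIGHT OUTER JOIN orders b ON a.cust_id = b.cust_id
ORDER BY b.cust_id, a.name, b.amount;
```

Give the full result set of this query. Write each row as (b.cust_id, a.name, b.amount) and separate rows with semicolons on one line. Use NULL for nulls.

RIGHT JOIN keeps every row from `orders`; unmatched rows get NULL for `customers`'s columns.
Matching on a.cust_id = b.cust_id.
- cust_id=4: 1 matching b row(s), so 1 row(s) emitted.
- cust_id=7: 1 matching b row(s), so 1 row(s) emitted.
- cust_id=2: 2 matching b row(s), so 2 row(s) emitted.
- cust_id=3: 1 matching b row(s), so 1 row(s) emitted.
- every b row matched at least one a row.
After projecting and ordering:
b.cust_id | a.name | b.amount
2 | Ken | 60
2 | Ken | 77
3 | Sara | 63
4 | Alice | 25
7 | Carol | 76

(2, Ken, 60); (2, Ken, 77); (3, Sara, 63); (4, Alice, 25); (7, Carol, 76)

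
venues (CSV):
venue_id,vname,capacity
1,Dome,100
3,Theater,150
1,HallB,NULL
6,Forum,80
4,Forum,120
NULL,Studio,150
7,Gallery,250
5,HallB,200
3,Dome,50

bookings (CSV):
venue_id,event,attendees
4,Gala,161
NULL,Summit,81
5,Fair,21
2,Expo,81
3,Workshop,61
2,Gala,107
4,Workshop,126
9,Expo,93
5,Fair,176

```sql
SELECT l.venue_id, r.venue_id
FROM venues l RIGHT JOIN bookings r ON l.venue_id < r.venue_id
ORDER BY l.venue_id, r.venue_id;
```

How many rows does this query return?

RIGHT JOIN keeps every row from `bookings`; unmatched rows get NULL for `venues`'s columns.
Matching on l.venue_id < r.venue_id. A NULL in a compared column never satisfies the condition.
- venue_id=1: 8 matching r row(s), so 8 row(s) emitted.
- venue_id=3: 5 matching r row(s), so 5 row(s) emitted.
- venue_id=1: 8 matching r row(s), so 8 row(s) emitted.
- venue_id=6: 1 matching r row(s), so 1 row(s) emitted.
- venue_id=4: 3 matching r row(s), so 3 row(s) emitted.
- venue_id=NULL: no matching r row.
- venue_id=7: 1 matching r row(s), so 1 row(s) emitted.
- venue_id=5: 1 matching r row(s), so 1 row(s) emitted.
- venue_id=3: 5 matching r row(s), so 5 row(s) emitted.
- 1 row(s) from r found no l partner → padded with NULL.
Total: 32 matched + 1 padded = 33 rows.

33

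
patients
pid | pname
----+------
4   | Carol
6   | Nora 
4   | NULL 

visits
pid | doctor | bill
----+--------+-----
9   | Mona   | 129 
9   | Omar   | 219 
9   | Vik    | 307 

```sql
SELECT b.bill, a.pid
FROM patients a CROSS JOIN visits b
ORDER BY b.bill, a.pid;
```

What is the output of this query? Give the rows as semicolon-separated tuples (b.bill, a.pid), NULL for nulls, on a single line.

CROSS JOIN pairs every row of `patients` with every row of `visits`: 3 × 3 = 9 rows.
After projecting and ordering:
b.bill | a.pid
129 | 4
129 | 4
129 | 6
219 | 4
219 | 4
219 | 6
307 | 4
307 | 4
307 | 6

(129, 4); (129, 4); (129, 6); (219, 4); (219, 4); (219, 6); (307, 4); (307, 4); (307, 6)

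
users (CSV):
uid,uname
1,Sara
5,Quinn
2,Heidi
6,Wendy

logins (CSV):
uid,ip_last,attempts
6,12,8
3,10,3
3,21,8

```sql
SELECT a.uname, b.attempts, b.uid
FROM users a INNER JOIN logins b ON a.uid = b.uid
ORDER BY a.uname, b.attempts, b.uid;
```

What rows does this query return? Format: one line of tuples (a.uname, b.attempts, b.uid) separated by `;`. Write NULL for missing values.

(Wendy, 8, 6)

INNER JOIN keeps only pairs where the ON condition holds.
Matching on a.uid = b.uid.
- a[0] uid=1 → no match; dropped.
- a[1] uid=5 → no match; dropped.
- a[2] uid=2 → no match; dropped.
- a[3] uid=6 → 1 match(es) in b → 1 row(s).
After projecting and ordering:
a.uname | b.attempts | b.uid
Wendy | 8 | 6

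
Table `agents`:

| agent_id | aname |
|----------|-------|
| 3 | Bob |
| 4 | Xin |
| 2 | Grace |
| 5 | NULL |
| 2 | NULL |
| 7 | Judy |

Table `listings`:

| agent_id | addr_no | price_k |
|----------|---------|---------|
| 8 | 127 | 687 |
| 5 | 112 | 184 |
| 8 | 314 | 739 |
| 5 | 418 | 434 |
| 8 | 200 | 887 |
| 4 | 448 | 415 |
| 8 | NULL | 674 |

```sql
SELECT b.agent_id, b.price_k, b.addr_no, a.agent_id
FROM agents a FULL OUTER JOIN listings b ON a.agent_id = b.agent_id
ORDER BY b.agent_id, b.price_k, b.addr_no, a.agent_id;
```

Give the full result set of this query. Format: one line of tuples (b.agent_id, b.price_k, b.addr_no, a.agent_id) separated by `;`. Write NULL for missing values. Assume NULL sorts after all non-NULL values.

FULL OUTER JOIN keeps every row from both sides; unmatched rows get NULL for the other side's columns.
Matching on a.agent_id = b.agent_id.
- a row (agent_id=3): no match → kept, b columns NULL.
- a row (agent_id=4): matches 1 b row(s) → 1 output row(s).
- a row (agent_id=2): no match → kept, b columns NULL.
- a row (agent_id=5): matches 2 b row(s) → 2 output row(s).
- a row (agent_id=2): no match → kept, b columns NULL.
- a row (agent_id=7): no match → kept, b columns NULL.
- 4 row(s) from b found no a partner → padded with NULL.

(4, 415, 448, 4); (5, 184, 112, 5); (5, 434, 418, 5); (8, 674, NULL, NULL); (8, 687, 127, NULL); (8, 739, 314, NULL); (8, 887, 200, NULL); (NULL, NULL, NULL, 2); (NULL, NULL, NULL, 2); (NULL, NULL, NULL, 3); (NULL, NULL, NULL, 7)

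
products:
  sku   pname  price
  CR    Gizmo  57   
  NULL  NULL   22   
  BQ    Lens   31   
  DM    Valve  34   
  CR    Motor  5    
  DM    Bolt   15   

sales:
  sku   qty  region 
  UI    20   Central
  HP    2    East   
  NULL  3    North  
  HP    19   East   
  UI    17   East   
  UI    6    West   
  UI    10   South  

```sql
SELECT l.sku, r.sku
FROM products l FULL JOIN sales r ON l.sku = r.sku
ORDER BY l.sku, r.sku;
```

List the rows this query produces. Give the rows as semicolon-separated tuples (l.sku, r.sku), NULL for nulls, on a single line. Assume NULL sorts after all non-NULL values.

(BQ, NULL); (CR, NULL); (CR, NULL); (DM, NULL); (DM, NULL); (NULL, HP); (NULL, HP); (NULL, UI); (NULL, UI); (NULL, UI); (NULL, UI); (NULL, NULL); (NULL, NULL)

FULL OUTER JOIN keeps every row from both sides; unmatched rows get NULL for the other side's columns.
Matching on l.sku = r.sku. A NULL in a compared column never satisfies the condition.
Matched pairs: 0; unmatched l rows kept: 6; unmatched r rows kept: 7.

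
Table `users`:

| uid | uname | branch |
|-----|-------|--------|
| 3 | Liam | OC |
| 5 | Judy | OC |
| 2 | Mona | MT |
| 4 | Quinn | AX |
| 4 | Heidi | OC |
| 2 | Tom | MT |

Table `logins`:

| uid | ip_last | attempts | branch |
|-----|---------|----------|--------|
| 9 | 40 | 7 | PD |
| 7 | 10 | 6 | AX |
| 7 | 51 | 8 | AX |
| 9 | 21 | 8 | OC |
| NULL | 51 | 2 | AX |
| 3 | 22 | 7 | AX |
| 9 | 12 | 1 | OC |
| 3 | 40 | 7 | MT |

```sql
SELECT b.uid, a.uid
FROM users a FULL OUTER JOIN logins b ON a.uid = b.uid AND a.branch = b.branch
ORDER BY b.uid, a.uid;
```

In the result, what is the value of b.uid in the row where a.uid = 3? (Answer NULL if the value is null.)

FULL OUTER JOIN keeps every row from both sides; unmatched rows get NULL for the other side's columns.
Matching on a.uid = b.uid AND a.branch = b.branch. A NULL in a compared column never satisfies the condition.
- a[0] uid=3, branch=OC → no match; kept with NULLs on the b side.
- a[1] uid=5, branch=OC → no match; kept with NULLs on the b side.
- a[2] uid=2, branch=MT → no match; kept with NULLs on the b side.
- a[3] uid=4, branch=AX → no match; kept with NULLs on the b side.
- a[4] uid=4, branch=OC → no match; kept with NULLs on the b side.
- a[5] uid=2, branch=MT → no match; kept with NULLs on the b side.
- plus 8 unmatched b row(s), each kept with NULL a columns.

NULL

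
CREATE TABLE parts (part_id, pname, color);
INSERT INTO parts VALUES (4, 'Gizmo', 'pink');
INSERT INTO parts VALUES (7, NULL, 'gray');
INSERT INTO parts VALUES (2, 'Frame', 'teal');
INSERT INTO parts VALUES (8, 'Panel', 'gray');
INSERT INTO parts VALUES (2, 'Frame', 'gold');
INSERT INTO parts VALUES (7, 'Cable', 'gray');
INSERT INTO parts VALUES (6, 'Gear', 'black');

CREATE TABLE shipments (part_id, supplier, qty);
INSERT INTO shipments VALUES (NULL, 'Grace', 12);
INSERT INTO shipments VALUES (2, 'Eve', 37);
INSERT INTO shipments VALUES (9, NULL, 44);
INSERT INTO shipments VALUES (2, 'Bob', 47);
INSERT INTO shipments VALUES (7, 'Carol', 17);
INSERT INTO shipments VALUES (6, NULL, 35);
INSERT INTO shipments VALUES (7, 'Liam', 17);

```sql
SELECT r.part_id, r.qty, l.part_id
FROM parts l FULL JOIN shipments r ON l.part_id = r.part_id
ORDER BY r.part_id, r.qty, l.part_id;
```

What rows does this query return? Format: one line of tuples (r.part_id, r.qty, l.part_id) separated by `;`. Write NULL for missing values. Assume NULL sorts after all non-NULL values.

FULL OUTER JOIN keeps every row from both sides; unmatched rows get NULL for the other side's columns.
Matching on l.part_id = r.part_id. A NULL in a compared column never satisfies the condition.
- part_id=4: no r row matches, row kept with r columns NULL.
- part_id=7: 2 matching r row(s), so 2 row(s) emitted.
- part_id=2: 2 matching r row(s), so 2 row(s) emitted.
- part_id=8: no r row matches, row kept with r columns NULL.
- part_id=2: 2 matching r row(s), so 2 row(s) emitted.
- part_id=7: 2 matching r row(s), so 2 row(s) emitted.
- part_id=6: 1 matching r row(s), so 1 row(s) emitted.
- 2 row(s) from r found no l partner → padded with NULL.

(2, 37, 2); (2, 37, 2); (2, 47, 2); (2, 47, 2); (6, 35, 6); (7, 17, 7); (7, 17, 7); (7, 17, 7); (7, 17, 7); (9, 44, NULL); (NULL, 12, NULL); (NULL, NULL, 4); (NULL, NULL, 8)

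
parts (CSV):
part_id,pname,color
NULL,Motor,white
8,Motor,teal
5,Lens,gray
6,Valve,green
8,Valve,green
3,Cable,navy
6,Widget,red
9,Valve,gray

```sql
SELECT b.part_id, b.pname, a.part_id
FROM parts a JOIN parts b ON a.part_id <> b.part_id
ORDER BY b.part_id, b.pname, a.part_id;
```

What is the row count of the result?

INNER JOIN keeps only pairs where the ON condition holds.
Matching on a.part_id <> b.part_id. A NULL in a compared column never satisfies the condition.
- a[0] part_id=NULL → no match; dropped.
- a[1] part_id=8 → 5 match(es) in b → 5 row(s).
- a[2] part_id=5 → 6 match(es) in b → 6 row(s).
- a[3] part_id=6 → 5 match(es) in b → 5 row(s).
- a[4] part_id=8 → 5 match(es) in b → 5 row(s).
- a[5] part_id=3 → 6 match(es) in b → 6 row(s).
- a[6] part_id=6 → 5 match(es) in b → 5 row(s).
- a[7] part_id=9 → 6 match(es) in b → 6 row(s).
Total: 38 rows.

38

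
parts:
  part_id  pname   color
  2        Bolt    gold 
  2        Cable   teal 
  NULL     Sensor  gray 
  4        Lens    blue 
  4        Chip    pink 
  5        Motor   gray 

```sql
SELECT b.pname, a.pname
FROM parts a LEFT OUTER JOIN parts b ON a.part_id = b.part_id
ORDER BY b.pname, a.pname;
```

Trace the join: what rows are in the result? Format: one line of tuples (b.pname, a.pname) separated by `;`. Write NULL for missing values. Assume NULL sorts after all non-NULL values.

LEFT JOIN keeps every row from `parts a`; unmatched rows get NULL for `parts b`'s columns.
Matching on a.part_id = b.part_id. A NULL in a compared column never satisfies the condition.
- a (part_id=2) pairs with 2 row(s) of b.
- a (part_id=2) pairs with 2 row(s) of b.
- a (part_id=NULL) has no partner → padded with NULL.
- a (part_id=4) pairs with 2 row(s) of b.
- a (part_id=4) pairs with 2 row(s) of b.
- a (part_id=5) pairs with 1 row(s) of b.
After projecting and ordering:
b.pname | a.pname
Bolt | Bolt
Bolt | Cable
Cable | Bolt
Cable | Cable
Chip | Chip
Chip | Lens
Lens | Chip
Lens | Lens
Motor | Motor
NULL | Sensor

(Bolt, Bolt); (Bolt, Cable); (Cable, Bolt); (Cable, Cable); (Chip, Chip); (Chip, Lens); (Lens, Chip); (Lens, Lens); (Motor, Motor); (NULL, Sensor)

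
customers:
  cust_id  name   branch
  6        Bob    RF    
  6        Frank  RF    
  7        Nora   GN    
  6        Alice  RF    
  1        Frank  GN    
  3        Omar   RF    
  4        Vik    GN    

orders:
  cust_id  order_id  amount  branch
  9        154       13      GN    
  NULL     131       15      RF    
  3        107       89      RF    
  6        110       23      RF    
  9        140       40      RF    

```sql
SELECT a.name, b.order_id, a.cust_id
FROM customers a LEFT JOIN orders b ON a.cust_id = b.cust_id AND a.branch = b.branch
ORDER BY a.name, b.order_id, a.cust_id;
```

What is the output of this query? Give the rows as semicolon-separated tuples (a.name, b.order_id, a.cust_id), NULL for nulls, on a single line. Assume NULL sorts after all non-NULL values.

(Alice, 110, 6); (Bob, 110, 6); (Frank, 110, 6); (Frank, NULL, 1); (Nora, NULL, 7); (Omar, 107, 3); (Vik, NULL, 4)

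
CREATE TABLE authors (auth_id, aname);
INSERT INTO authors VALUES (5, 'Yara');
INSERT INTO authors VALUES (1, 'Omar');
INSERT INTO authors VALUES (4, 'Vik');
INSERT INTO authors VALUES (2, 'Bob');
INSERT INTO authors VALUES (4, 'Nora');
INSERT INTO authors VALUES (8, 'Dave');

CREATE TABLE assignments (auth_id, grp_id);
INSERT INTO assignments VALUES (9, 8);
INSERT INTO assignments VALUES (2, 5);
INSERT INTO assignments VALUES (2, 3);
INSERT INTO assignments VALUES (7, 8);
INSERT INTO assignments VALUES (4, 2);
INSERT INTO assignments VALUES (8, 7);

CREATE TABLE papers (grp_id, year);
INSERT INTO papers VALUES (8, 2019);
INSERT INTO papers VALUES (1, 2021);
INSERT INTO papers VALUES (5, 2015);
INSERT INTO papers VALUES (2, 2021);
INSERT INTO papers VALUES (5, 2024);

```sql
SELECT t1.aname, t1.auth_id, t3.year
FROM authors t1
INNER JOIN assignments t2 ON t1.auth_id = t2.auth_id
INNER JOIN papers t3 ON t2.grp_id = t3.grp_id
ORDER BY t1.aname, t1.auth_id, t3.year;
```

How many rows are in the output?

4

Joins associate left-to-right: authors INNER JOIN assignments on auth_id gives 5 intermediate row(s).
Then INNER JOIN `papers t3` on grp_id: keep only rows whose t2.grp_id appears in t3.
Result: 4 row(s).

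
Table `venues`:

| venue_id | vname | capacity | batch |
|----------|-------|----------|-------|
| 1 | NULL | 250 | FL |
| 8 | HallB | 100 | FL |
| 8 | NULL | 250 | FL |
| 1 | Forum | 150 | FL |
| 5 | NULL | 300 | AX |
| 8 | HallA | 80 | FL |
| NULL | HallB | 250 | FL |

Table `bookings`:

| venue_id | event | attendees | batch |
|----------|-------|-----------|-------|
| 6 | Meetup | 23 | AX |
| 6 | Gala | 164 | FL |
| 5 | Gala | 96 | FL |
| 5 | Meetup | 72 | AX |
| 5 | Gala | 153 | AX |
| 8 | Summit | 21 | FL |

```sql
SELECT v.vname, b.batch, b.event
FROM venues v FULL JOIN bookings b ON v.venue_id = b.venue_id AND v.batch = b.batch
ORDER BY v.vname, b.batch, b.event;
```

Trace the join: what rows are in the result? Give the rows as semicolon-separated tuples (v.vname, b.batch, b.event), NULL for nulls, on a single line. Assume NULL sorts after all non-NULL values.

(Forum, NULL, NULL); (HallA, FL, Summit); (HallB, FL, Summit); (HallB, NULL, NULL); (NULL, AX, Gala); (NULL, AX, Meetup); (NULL, AX, Meetup); (NULL, FL, Gala); (NULL, FL, Gala); (NULL, FL, Summit); (NULL, NULL, NULL)

FULL OUTER JOIN keeps every row from both sides; unmatched rows get NULL for the other side's columns.
Matching on v.venue_id = b.venue_id AND v.batch = b.batch. A NULL in a compared column never satisfies the condition.
- venue_id=1, batch=FL: no b row matches, row kept with b columns NULL.
- venue_id=8, batch=FL: 1 matching b row(s), so 1 row(s) emitted.
- venue_id=8, batch=FL: 1 matching b row(s), so 1 row(s) emitted.
- venue_id=1, batch=FL: no b row matches, row kept with b columns NULL.
- venue_id=5, batch=AX: 2 matching b row(s), so 2 row(s) emitted.
- venue_id=8, batch=FL: 1 matching b row(s), so 1 row(s) emitted.
- venue_id=NULL, batch=FL: no b row matches, row kept with b columns NULL.
- 3 row(s) from b found no v partner → padded with NULL.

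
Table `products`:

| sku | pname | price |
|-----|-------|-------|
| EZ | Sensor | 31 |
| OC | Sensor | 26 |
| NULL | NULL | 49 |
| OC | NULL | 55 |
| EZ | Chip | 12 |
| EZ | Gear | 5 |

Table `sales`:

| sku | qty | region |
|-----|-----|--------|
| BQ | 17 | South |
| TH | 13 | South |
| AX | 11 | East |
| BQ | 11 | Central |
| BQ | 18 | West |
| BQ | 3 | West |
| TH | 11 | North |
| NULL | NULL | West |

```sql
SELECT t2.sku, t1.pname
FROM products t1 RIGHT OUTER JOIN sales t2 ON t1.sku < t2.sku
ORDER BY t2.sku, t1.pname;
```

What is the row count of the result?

16

RIGHT JOIN keeps every row from `sales`; unmatched rows get NULL for `products`'s columns.
Matching on t1.sku < t2.sku. A NULL in a compared column never satisfies the condition.
- t1 row (sku=EZ): matches 2 t2 row(s) → 2 output row(s).
- t1 row (sku=OC): matches 2 t2 row(s) → 2 output row(s).
- t1 row (sku=NULL): no match.
- t1 row (sku=OC): matches 2 t2 row(s) → 2 output row(s).
- t1 row (sku=EZ): matches 2 t2 row(s) → 2 output row(s).
- t1 row (sku=EZ): matches 2 t2 row(s) → 2 output row(s).
- plus 6 unmatched t2 row(s), each kept with NULL t1 columns.
Total: 10 matched + 6 padded = 16 rows.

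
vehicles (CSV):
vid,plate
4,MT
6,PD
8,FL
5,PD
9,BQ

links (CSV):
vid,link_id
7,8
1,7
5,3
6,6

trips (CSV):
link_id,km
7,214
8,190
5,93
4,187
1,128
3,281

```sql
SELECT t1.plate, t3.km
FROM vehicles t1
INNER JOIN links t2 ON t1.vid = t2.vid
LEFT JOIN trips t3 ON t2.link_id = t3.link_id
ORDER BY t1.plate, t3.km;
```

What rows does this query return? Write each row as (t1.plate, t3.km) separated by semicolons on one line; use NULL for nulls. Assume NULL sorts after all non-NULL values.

(PD, 281); (PD, NULL)

Joins associate left-to-right: vehicles INNER JOIN links on vid gives 2 intermediate row(s).
Then LEFT JOIN `trips t3` on link_id: each of those 2 rows is kept; rows whose t2.link_id has no match in t3 get NULL for t3's columns.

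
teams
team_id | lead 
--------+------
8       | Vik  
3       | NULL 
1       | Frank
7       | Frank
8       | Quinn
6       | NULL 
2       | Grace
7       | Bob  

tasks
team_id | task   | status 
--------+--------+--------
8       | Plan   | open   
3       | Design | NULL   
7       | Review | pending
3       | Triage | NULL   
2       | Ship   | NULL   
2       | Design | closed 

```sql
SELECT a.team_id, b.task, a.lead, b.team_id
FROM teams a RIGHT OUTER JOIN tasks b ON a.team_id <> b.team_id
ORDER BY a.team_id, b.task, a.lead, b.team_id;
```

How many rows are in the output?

RIGHT JOIN keeps every row from `tasks`; unmatched rows get NULL for `teams`'s columns.
Matching on a.team_id <> b.team_id.
- team_id=8: 5 matching b row(s), so 5 row(s) emitted.
- team_id=3: 4 matching b row(s), so 4 row(s) emitted.
- team_id=1: 6 matching b row(s), so 6 row(s) emitted.
- team_id=7: 5 matching b row(s), so 5 row(s) emitted.
- team_id=8: 5 matching b row(s), so 5 row(s) emitted.
- team_id=6: 6 matching b row(s), so 6 row(s) emitted.
- team_id=2: 4 matching b row(s), so 4 row(s) emitted.
- team_id=7: 5 matching b row(s), so 5 row(s) emitted.
- every b row matched at least one a row.
Total: 40 rows.

40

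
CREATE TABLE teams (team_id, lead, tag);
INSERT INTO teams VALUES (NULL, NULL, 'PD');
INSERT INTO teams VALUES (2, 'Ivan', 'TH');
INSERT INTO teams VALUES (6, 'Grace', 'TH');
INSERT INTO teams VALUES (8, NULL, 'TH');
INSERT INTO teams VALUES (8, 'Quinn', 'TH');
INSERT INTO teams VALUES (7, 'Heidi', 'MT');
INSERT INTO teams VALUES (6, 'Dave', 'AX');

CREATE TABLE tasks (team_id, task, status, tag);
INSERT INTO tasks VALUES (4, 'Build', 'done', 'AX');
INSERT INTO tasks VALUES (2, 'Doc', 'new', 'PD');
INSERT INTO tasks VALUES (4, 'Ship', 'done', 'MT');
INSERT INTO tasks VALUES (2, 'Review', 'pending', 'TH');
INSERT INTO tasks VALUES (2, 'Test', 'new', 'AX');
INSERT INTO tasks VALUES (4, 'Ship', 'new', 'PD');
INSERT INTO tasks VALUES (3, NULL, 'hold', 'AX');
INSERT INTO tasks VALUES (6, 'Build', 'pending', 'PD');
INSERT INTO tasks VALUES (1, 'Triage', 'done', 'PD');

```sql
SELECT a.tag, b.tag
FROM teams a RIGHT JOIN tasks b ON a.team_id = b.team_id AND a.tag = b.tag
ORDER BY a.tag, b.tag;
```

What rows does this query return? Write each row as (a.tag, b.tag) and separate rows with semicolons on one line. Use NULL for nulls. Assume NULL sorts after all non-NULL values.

RIGHT JOIN keeps every row from `tasks`; unmatched rows get NULL for `teams`'s columns.
Matching on a.team_id = b.team_id AND a.tag = b.tag. A NULL in a compared column never satisfies the condition.
- a row (team_id=NULL, tag=PD): no match.
- a row (team_id=2, tag=TH): matches 1 b row(s) → 1 output row(s).
- a row (team_id=6, tag=TH): no match.
- a row (team_id=8, tag=TH): no match.
- a row (team_id=8, tag=TH): no match.
- a row (team_id=7, tag=MT): no match.
- a row (team_id=6, tag=AX): no match.
- plus 8 unmatched b row(s), each kept with NULL a columns.
After projecting and ordering:
a.tag | b.tag
TH | TH
NULL | AX
NULL | AX
NULL | AX
NULL | MT
NULL | PD
NULL | PD
NULL | PD
NULL | PD

(TH, TH); (NULL, AX); (NULL, AX); (NULL, AX); (NULL, MT); (NULL, PD); (NULL, PD); (NULL, PD); (NULL, PD)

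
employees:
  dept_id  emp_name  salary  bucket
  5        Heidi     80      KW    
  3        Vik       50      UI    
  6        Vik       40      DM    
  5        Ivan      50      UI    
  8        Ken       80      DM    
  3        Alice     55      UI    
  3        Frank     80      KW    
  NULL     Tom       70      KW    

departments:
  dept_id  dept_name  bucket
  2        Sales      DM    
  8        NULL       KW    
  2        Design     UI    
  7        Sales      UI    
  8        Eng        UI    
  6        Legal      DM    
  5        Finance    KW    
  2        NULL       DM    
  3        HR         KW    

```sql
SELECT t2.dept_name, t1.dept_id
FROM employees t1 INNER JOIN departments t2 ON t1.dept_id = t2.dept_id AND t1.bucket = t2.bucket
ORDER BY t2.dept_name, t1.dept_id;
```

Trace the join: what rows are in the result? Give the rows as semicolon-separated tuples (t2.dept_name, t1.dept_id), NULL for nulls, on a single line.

INNER JOIN keeps only pairs where the ON condition holds.
Matching on t1.dept_id = t2.dept_id AND t1.bucket = t2.bucket. A NULL in a compared column never satisfies the condition.
- t1 (dept_id=5, bucket=KW) pairs with 1 row(s) of t2.
- t1 (dept_id=3, bucket=UI) has no partner → excluded.
- t1 (dept_id=6, bucket=DM) pairs with 1 row(s) of t2.
- t1 (dept_id=5, bucket=UI) has no partner → excluded.
- t1 (dept_id=8, bucket=DM) has no partner → excluded.
- t1 (dept_id=3, bucket=UI) has no partner → excluded.
- t1 (dept_id=3, bucket=KW) pairs with 1 row(s) of t2.
- t1 (dept_id=NULL, bucket=KW) has no partner → excluded.
After projecting and ordering:
t2.dept_name | t1.dept_id
Finance | 5
HR | 3
Legal | 6

(Finance, 5); (HR, 3); (Legal, 6)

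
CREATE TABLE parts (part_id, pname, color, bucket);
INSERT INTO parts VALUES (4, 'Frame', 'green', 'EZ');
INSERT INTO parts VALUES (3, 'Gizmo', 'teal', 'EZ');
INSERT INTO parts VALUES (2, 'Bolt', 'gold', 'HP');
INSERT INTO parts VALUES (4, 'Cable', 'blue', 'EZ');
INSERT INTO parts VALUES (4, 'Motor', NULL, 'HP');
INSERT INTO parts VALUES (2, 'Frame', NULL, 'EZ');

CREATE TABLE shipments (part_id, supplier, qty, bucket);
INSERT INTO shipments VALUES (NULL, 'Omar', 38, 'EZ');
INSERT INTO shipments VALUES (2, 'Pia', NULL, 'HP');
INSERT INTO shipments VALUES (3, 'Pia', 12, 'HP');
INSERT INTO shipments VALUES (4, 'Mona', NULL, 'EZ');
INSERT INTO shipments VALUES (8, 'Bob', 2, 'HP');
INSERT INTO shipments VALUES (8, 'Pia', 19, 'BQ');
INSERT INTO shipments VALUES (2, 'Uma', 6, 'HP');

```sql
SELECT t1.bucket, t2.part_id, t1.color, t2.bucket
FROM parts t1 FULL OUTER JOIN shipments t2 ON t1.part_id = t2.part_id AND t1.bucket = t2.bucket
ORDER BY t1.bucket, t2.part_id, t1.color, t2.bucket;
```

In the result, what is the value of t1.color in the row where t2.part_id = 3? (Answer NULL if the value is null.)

NULL

FULL OUTER JOIN keeps every row from both sides; unmatched rows get NULL for the other side's columns.
Matching on t1.part_id = t2.part_id AND t1.bucket = t2.bucket. A NULL in a compared column never satisfies the condition.
Matched pairs: 4; unmatched t1 rows kept: 3; unmatched t2 rows kept: 4.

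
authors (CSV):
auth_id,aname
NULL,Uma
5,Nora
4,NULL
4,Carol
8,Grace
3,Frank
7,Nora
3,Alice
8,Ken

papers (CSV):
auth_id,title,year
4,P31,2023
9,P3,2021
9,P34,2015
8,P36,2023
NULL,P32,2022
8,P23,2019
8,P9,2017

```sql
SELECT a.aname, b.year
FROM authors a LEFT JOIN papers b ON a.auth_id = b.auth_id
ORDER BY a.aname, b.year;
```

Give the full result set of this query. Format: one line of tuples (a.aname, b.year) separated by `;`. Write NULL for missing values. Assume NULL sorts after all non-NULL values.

LEFT JOIN keeps every row from `authors`; unmatched rows get NULL for `papers`'s columns.
Matching on a.auth_id = b.auth_id. A NULL in a compared column never satisfies the condition.
- a (auth_id=NULL) has no partner → padded with NULL.
- a (auth_id=5) has no partner → padded with NULL.
- a (auth_id=4) pairs with 1 row(s) of b.
- a (auth_id=4) pairs with 1 row(s) of b.
- a (auth_id=8) pairs with 3 row(s) of b.
- a (auth_id=3) has no partner → padded with NULL.
- a (auth_id=7) has no partner → padded with NULL.
- a (auth_id=3) has no partner → padded with NULL.
- a (auth_id=8) pairs with 3 row(s) of b.

(Alice, NULL); (Carol, 2023); (Frank, NULL); (Grace, 2017); (Grace, 2019); (Grace, 2023); (Ken, 2017); (Ken, 2019); (Ken, 2023); (Nora, NULL); (Nora, NULL); (Uma, NULL); (NULL, 2023)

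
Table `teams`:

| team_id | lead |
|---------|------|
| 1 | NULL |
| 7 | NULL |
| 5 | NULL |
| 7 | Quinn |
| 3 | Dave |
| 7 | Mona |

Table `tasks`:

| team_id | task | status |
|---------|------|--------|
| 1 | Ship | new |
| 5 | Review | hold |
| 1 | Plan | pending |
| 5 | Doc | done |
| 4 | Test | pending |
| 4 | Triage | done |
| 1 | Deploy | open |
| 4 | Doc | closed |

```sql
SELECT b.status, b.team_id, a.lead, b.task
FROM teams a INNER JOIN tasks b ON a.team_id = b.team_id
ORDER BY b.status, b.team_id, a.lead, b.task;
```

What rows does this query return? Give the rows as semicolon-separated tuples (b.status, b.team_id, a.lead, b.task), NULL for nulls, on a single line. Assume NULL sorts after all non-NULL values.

(done, 5, NULL, Doc); (hold, 5, NULL, Review); (new, 1, NULL, Ship); (open, 1, NULL, Deploy); (pending, 1, NULL, Plan)

INNER JOIN keeps only pairs where the ON condition holds.
Matching on a.team_id = b.team_id.
- team_id=1: 3 matching b row(s), so 3 row(s) emitted.
- team_id=7: no matching b row, dropped.
- team_id=5: 2 matching b row(s), so 2 row(s) emitted.
- team_id=7: no matching b row, dropped.
- team_id=3: no matching b row, dropped.
- team_id=7: no matching b row, dropped.
After projecting and ordering:
b.status | b.team_id | a.lead | b.task
done | 5 | NULL | Doc
hold | 5 | NULL | Review
new | 1 | NULL | Ship
open | 1 | NULL | Deploy
pending | 1 | NULL | Plan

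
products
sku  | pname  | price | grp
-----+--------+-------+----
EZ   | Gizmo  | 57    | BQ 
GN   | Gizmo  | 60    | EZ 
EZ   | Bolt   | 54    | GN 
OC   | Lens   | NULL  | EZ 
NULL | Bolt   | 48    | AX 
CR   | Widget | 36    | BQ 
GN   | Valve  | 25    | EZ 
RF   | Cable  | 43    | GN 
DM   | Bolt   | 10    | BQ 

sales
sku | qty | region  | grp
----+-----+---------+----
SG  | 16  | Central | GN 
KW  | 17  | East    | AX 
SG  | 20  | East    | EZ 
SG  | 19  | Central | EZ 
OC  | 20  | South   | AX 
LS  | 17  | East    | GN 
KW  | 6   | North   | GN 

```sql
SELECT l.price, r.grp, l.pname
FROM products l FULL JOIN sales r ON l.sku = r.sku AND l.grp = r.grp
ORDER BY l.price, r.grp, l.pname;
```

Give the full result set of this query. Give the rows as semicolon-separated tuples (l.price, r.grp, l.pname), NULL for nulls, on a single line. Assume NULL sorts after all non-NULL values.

FULL OUTER JOIN keeps every row from both sides; unmatched rows get NULL for the other side's columns.
Matching on l.sku = r.sku AND l.grp = r.grp. A NULL in a compared column never satisfies the condition.
- sku=EZ, grp=BQ: no r row matches, row kept with r columns NULL.
- sku=GN, grp=EZ: no r row matches, row kept with r columns NULL.
- sku=EZ, grp=GN: no r row matches, row kept with r columns NULL.
- sku=OC, grp=EZ: no r row matches, row kept with r columns NULL.
- sku=NULL, grp=AX: no r row matches, row kept with r columns NULL.
- sku=CR, grp=BQ: no r row matches, row kept with r columns NULL.
- sku=GN, grp=EZ: no r row matches, row kept with r columns NULL.
- sku=RF, grp=GN: no r row matches, row kept with r columns NULL.
- sku=DM, grp=BQ: no r row matches, row kept with r columns NULL.
- plus 7 unmatched r row(s), each kept with NULL l columns.

(10, NULL, Bolt); (25, NULL, Valve); (36, NULL, Widget); (43, NULL, Cable); (48, NULL, Bolt); (54, NULL, Bolt); (57, NULL, Gizmo); (60, NULL, Gizmo); (NULL, AX, NULL); (NULL, AX, NULL); (NULL, EZ, NULL); (NULL, EZ, NULL); (NULL, GN, NULL); (NULL, GN, NULL); (NULL, GN, NULL); (NULL, NULL, Lens)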